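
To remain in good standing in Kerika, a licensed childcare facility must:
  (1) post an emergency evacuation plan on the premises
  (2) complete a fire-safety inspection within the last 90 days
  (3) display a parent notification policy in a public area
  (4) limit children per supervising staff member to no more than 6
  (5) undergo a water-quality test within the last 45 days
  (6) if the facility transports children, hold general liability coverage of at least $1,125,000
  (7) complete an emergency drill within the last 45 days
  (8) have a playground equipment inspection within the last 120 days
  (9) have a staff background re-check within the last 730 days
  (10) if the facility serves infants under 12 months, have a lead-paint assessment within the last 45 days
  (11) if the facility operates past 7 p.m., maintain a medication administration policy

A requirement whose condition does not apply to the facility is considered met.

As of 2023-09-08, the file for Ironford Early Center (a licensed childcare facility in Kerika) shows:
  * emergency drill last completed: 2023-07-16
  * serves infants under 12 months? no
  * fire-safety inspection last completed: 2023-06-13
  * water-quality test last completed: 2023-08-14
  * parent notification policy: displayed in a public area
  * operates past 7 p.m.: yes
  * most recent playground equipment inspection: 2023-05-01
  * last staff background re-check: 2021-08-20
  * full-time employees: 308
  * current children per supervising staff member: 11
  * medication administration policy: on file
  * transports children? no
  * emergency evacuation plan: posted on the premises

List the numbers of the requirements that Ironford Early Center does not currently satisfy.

4, 7, 8, 9

1. emergency evacuation plan present → met
2. fire-safety inspection 87 days ago vs limit 90 → met
3. parent notification policy present → met
4. children per supervising staff member 11 > 6 → not met
5. water-quality test 25 days ago vs limit 45 → met
6. condition 'transports children' does not hold → requirement n/a → met
7. emergency drill 54 days ago vs limit 45 → not met
8. playground equipment inspection 130 days ago vs limit 120 → not met
9. staff background re-check 749 days ago vs limit 730 → not met
10. condition 'serves infants under 12 months' does not hold → requirement n/a → met
11. condition 'operates past 7 p.m.' holds; medication administration policy present → met
Not met: 4, 7, 8, 9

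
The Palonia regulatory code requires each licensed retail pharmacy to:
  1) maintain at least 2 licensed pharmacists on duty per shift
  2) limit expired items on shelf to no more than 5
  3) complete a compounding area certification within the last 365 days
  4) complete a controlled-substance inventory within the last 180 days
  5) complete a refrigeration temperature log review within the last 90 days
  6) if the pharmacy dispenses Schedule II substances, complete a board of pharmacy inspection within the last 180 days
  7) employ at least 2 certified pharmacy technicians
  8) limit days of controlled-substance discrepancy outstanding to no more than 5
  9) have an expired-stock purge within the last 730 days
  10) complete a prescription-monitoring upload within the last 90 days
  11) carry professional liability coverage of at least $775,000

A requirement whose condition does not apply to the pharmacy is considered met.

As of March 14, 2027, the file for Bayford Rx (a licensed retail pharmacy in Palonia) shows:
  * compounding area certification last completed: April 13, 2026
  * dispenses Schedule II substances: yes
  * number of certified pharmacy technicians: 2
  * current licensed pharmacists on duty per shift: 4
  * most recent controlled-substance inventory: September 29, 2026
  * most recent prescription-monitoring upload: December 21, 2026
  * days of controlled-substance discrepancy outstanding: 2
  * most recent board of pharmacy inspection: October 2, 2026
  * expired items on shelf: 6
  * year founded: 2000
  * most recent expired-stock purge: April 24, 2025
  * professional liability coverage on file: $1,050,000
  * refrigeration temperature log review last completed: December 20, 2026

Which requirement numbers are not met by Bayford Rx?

1. licensed pharmacists on duty per shift 4 ≥ 2 → met
2. expired items on shelf 6 > 5 → not met
3. compounding area certification 335 days ago vs limit 365 → met
4. controlled-substance inventory 166 days ago vs limit 180 → met
5. refrigeration temperature log review 84 days ago vs limit 90 → met
6. condition 'dispenses Schedule II substances' holds; board of pharmacy inspection 163 days ago vs limit 180 → met
7. certified pharmacy technicians 2 ≥ 2 → met
8. days of controlled-substance discrepancy outstanding 2 ≤ 5 → met
9. expired-stock purge 689 days ago vs limit 730 → met
10. prescription-monitoring upload 83 days ago vs limit 90 → met
11. professional liability coverage $1,050,000 ≥ $775,000 → met
Not met: 2

2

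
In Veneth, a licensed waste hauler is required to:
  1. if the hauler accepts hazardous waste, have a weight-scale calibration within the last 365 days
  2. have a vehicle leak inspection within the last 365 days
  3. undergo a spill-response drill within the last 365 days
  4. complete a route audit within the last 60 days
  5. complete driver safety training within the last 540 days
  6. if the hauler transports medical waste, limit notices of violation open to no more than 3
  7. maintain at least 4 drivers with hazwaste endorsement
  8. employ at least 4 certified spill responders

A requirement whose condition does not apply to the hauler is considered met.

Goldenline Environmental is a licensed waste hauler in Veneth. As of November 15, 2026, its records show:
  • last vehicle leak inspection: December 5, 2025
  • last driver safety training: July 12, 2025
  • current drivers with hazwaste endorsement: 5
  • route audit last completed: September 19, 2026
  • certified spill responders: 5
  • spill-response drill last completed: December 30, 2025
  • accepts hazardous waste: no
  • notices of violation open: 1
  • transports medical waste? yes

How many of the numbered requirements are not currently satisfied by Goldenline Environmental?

0

1. condition 'accepts hazardous waste' does not hold → requirement n/a → met
2. vehicle leak inspection 345 days ago vs limit 365 → met
3. spill-response drill 320 days ago vs limit 365 → met
4. route audit 57 days ago vs limit 60 → met
5. driver safety training 491 days ago vs limit 540 → met
6. condition 'transports medical waste' holds; notices of violation open 1 ≤ 3 → met
7. drivers with hazwaste endorsement 5 ≥ 4 → met
8. certified spill responders 5 ≥ 4 → met
Not met: 0 of 8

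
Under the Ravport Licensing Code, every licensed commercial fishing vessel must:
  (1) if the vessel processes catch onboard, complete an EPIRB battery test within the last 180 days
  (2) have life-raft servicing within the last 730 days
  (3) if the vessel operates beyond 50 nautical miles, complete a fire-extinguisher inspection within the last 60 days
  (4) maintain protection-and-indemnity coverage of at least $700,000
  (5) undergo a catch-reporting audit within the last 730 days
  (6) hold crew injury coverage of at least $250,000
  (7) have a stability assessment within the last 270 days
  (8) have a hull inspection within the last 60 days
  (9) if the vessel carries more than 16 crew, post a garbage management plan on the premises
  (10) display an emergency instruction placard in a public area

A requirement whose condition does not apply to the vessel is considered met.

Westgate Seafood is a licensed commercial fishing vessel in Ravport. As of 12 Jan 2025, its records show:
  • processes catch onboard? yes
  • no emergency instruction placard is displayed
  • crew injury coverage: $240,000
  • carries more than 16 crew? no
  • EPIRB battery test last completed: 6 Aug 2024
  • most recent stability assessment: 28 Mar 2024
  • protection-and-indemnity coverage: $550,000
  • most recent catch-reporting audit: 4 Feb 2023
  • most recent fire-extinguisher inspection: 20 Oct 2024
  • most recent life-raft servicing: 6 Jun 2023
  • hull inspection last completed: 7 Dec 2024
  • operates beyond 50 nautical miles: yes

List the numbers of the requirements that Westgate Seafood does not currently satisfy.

3, 4, 6, 7, 10

1. condition 'processes catch onboard' holds; EPIRB battery test 159 days ago vs limit 180 → met
2. life-raft servicing 586 days ago vs limit 730 → met
3. condition 'operates beyond 50 nautical miles' holds; fire-extinguisher inspection 84 days ago vs limit 60 → not met
4. protection-and-indemnity coverage $550,000 < $700,000 → not met
5. catch-reporting audit 708 days ago vs limit 730 → met
6. crew injury coverage $240,000 < $250,000 → not met
7. stability assessment 290 days ago vs limit 270 → not met
8. hull inspection 36 days ago vs limit 60 → met
9. condition 'carries more than 16 crew' does not hold → requirement n/a → met
10. emergency instruction placard absent → not met
Not met: 3, 4, 6, 7, 10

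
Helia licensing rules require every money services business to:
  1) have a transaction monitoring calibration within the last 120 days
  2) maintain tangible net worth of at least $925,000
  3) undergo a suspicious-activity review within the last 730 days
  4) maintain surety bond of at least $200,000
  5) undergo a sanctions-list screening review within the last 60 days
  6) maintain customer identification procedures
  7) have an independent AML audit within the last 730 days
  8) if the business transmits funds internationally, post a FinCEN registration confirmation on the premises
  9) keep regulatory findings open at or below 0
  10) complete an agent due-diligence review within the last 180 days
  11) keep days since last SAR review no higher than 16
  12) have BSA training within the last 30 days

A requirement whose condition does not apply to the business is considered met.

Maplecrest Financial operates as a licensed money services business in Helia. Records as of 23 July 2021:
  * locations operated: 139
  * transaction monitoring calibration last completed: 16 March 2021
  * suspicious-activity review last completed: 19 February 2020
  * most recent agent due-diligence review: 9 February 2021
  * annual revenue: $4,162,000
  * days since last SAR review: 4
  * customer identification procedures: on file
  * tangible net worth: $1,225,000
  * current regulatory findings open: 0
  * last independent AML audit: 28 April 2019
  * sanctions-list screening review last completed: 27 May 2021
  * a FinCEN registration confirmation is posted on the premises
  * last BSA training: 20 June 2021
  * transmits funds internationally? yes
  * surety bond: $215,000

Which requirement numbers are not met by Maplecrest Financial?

1. transaction monitoring calibration 129 days ago vs limit 120 → not met
2. tangible net worth $1,225,000 ≥ $925,000 → met
3. suspicious-activity review 520 days ago vs limit 730 → met
4. surety bond $215,000 ≥ $200,000 → met
5. sanctions-list screening review 57 days ago vs limit 60 → met
6. customer identification procedures present → met
7. independent AML audit 817 days ago vs limit 730 → not met
8. condition 'transmits funds internationally' holds; FinCEN registration confirmation present → met
9. regulatory findings open 0 ≤ 0 → met
10. agent due-diligence review 164 days ago vs limit 180 → met
11. days since last SAR review 4 ≤ 16 → met
12. BSA training 33 days ago vs limit 30 → not met
Not met: 1, 7, 12

1, 7, 12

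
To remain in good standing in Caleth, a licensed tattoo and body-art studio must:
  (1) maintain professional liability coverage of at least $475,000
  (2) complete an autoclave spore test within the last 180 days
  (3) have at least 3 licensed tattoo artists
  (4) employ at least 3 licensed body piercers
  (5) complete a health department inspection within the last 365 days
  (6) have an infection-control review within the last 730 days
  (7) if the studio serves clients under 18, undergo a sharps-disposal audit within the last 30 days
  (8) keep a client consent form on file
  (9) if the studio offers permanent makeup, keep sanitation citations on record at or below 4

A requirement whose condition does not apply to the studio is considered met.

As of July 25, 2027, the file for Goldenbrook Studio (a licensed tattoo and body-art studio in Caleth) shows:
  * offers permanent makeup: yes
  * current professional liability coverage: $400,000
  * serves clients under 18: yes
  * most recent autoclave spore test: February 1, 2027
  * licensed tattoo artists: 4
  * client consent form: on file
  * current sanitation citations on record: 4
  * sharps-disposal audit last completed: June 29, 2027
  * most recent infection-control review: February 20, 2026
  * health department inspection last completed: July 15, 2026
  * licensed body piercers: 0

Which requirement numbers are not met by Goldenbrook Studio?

1. professional liability coverage $400,000 < $475,000 → not met
2. autoclave spore test 174 days ago vs limit 180 → met
3. licensed tattoo artists 4 ≥ 3 → met
4. licensed body piercers 0 < 3 → not met
5. health department inspection 375 days ago vs limit 365 → not met
6. infection-control review 520 days ago vs limit 730 → met
7. condition 'serves clients under 18' holds; sharps-disposal audit 26 days ago vs limit 30 → met
8. client consent form present → met
9. condition 'offers permanent makeup' holds; sanitation citations on record 4 ≤ 4 → met
Not met: 1, 4, 5

1, 4, 5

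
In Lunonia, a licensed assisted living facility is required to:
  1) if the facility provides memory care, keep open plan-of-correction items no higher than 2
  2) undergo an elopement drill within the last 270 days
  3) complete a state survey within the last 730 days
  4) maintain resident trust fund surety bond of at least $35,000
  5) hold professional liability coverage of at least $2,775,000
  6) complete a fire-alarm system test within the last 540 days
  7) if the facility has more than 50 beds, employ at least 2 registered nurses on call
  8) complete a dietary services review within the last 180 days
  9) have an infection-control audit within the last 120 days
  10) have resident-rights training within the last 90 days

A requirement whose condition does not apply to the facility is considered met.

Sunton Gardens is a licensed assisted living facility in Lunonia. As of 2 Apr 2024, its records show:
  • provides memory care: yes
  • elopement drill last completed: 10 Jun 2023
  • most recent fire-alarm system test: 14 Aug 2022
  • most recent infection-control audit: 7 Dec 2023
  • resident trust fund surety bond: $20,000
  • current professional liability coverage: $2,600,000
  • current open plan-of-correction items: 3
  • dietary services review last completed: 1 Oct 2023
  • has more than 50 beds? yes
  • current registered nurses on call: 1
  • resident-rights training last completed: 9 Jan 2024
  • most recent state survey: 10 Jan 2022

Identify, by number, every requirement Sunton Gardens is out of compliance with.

1. condition 'provides memory care' holds; open plan-of-correction items 3 > 2 → not met
2. elopement drill 297 days ago vs limit 270 → not met
3. state survey 813 days ago vs limit 730 → not met
4. resident trust fund surety bond $20,000 < $35,000 → not met
5. professional liability coverage $2,600,000 < $2,775,000 → not met
6. fire-alarm system test 597 days ago vs limit 540 → not met
7. condition 'has more than 50 beds' holds; registered nurses on call 1 < 2 → not met
8. dietary services review 184 days ago vs limit 180 → not met
9. infection-control audit 117 days ago vs limit 120 → met
10. resident-rights training 84 days ago vs limit 90 → met
Not met: 1, 2, 3, 4, 5, 6, 7, 8

1, 2, 3, 4, 5, 6, 7, 8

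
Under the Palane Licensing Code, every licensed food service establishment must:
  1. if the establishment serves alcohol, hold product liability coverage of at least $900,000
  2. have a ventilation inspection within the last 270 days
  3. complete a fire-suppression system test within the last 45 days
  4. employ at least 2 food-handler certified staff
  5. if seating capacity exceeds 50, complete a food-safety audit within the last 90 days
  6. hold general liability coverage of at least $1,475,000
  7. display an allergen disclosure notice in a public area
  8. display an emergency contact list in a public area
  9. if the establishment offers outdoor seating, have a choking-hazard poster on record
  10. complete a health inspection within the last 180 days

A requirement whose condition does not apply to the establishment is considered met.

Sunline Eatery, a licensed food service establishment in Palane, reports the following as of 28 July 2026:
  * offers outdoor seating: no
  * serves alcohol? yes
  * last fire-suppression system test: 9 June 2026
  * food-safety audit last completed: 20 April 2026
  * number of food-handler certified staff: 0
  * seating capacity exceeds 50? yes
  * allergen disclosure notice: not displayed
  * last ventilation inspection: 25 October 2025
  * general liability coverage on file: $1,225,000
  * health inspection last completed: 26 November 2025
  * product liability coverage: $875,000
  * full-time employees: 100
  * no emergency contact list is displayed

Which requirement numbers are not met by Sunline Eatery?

1, 2, 3, 4, 5, 6, 7, 8, 10

1. condition 'serves alcohol' holds; product liability coverage $875,000 < $900,000 → not met
2. ventilation inspection 276 days ago vs limit 270 → not met
3. fire-suppression system test 49 days ago vs limit 45 → not met
4. food-handler certified staff 0 < 2 → not met
5. condition 'seating capacity exceeds 50' holds; food-safety audit 99 days ago vs limit 90 → not met
6. general liability coverage $1,225,000 < $1,475,000 → not met
7. allergen disclosure notice absent → not met
8. emergency contact list absent → not met
9. condition 'offers outdoor seating' does not hold → requirement n/a → met
10. health inspection 244 days ago vs limit 180 → not met
Not met: 1, 2, 3, 4, 5, 6, 7, 8, 10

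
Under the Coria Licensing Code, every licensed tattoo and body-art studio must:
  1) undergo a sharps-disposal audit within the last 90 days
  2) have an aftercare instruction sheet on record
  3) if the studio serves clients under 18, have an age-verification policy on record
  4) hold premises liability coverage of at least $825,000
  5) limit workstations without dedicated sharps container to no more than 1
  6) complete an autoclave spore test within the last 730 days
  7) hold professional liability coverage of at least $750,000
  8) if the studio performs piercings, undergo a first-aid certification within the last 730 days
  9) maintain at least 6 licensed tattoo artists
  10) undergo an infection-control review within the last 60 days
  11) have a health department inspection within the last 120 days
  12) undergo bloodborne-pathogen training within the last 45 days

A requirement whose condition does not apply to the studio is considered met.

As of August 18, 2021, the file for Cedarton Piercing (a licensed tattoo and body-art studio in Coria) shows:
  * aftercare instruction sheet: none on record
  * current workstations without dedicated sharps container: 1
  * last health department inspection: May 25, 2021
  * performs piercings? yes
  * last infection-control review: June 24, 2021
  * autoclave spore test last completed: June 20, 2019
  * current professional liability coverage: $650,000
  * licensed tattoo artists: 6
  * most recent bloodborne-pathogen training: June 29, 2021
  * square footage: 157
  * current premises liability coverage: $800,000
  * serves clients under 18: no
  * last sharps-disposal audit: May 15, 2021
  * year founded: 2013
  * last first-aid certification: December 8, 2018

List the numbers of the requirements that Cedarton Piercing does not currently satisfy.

1. sharps-disposal audit 95 days ago vs limit 90 → not met
2. aftercare instruction sheet absent → not met
3. condition 'serves clients under 18' does not hold → requirement n/a → met
4. premises liability coverage $800,000 < $825,000 → not met
5. workstations without dedicated sharps container 1 ≤ 1 → met
6. autoclave spore test 790 days ago vs limit 730 → not met
7. professional liability coverage $650,000 < $750,000 → not met
8. condition 'performs piercings' holds; first-aid certification 984 days ago vs limit 730 → not met
9. licensed tattoo artists 6 ≥ 6 → met
10. infection-control review 55 days ago vs limit 60 → met
11. health department inspection 85 days ago vs limit 120 → met
12. bloodborne-pathogen training 50 days ago vs limit 45 → not met
Not met: 1, 2, 4, 6, 7, 8, 12

1, 2, 4, 6, 7, 8, 12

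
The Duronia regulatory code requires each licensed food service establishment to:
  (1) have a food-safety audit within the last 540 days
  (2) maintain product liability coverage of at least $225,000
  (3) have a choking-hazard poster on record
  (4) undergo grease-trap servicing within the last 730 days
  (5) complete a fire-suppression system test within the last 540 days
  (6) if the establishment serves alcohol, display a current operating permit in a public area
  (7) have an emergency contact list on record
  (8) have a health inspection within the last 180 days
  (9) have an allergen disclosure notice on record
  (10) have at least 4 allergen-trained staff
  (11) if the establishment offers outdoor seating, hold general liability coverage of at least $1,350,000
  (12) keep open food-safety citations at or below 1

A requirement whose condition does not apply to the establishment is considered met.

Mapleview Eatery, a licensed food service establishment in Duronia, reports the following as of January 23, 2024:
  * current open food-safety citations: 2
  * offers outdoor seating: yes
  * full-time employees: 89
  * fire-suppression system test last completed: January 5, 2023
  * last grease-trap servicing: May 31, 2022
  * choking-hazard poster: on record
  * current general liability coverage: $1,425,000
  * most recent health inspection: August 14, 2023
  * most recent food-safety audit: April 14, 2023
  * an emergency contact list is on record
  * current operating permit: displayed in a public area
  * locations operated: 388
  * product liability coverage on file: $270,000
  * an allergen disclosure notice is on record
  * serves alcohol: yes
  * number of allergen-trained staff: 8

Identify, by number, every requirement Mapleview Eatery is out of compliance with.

1. food-safety audit 284 days ago vs limit 540 → met
2. product liability coverage $270,000 ≥ $225,000 → met
3. choking-hazard poster present → met
4. grease-trap servicing 602 days ago vs limit 730 → met
5. fire-suppression system test 383 days ago vs limit 540 → met
6. condition 'serves alcohol' holds; current operating permit present → met
7. emergency contact list present → met
8. health inspection 162 days ago vs limit 180 → met
9. allergen disclosure notice present → met
10. allergen-trained staff 8 ≥ 4 → met
11. condition 'offers outdoor seating' holds; general liability coverage $1,425,000 ≥ $1,350,000 → met
12. open food-safety citations 2 > 1 → not met
Not met: 12

12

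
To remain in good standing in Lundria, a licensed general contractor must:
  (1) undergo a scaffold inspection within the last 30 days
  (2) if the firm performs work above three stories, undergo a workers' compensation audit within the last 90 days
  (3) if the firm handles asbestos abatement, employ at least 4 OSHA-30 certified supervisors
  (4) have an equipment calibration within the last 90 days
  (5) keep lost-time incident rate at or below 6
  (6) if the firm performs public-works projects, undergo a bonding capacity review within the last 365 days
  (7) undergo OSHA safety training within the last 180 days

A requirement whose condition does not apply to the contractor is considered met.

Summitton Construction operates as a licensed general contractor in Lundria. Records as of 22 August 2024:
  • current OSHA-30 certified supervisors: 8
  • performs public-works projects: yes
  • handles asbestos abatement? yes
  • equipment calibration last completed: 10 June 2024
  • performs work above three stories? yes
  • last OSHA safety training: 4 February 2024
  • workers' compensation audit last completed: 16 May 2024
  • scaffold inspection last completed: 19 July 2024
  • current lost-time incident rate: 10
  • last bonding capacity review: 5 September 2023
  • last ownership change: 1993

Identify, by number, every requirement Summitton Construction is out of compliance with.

1, 2, 5, 7

1. scaffold inspection 34 days ago vs limit 30 → not met
2. condition 'performs work above three stories' holds; workers' compensation audit 98 days ago vs limit 90 → not met
3. condition 'handles asbestos abatement' holds; OSHA-30 certified supervisors 8 ≥ 4 → met
4. equipment calibration 73 days ago vs limit 90 → met
5. lost-time incident rate 10 > 6 → not met
6. condition 'performs public-works projects' holds; bonding capacity review 352 days ago vs limit 365 → met
7. OSHA safety training 200 days ago vs limit 180 → not met
Not met: 1, 2, 5, 7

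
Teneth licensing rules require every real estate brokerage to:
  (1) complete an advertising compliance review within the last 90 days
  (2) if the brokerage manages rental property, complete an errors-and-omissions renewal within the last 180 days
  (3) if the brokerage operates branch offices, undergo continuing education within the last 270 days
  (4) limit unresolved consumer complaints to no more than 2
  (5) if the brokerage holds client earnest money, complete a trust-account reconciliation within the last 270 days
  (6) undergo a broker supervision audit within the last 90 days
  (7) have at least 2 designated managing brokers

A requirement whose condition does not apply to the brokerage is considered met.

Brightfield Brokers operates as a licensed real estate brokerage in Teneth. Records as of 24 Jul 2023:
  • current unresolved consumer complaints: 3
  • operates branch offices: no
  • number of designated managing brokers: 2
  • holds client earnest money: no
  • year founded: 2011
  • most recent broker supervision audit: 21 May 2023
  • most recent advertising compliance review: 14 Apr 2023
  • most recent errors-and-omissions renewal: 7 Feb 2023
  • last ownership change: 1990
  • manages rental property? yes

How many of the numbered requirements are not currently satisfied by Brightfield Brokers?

2

1. advertising compliance review 101 days ago vs limit 90 → not met
2. condition 'manages rental property' holds; errors-and-omissions renewal 167 days ago vs limit 180 → met
3. condition 'operates branch offices' does not hold → requirement n/a → met
4. unresolved consumer complaints 3 > 2 → not met
5. condition 'holds client earnest money' does not hold → requirement n/a → met
6. broker supervision audit 64 days ago vs limit 90 → met
7. designated managing brokers 2 ≥ 2 → met
Not met: 2 of 7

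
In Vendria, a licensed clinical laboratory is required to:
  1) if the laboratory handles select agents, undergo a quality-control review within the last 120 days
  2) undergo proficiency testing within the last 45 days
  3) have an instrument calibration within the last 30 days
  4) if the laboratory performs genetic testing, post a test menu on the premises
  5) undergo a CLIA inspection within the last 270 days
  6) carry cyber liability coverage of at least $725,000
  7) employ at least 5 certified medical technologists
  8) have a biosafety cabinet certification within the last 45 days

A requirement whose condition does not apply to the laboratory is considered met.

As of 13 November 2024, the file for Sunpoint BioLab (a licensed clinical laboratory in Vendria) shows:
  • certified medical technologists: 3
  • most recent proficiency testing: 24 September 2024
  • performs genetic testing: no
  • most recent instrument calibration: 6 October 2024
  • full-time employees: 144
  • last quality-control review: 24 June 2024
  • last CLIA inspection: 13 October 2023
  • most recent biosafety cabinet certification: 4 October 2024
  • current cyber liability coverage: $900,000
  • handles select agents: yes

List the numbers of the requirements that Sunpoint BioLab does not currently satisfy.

1, 2, 3, 5, 7

1. condition 'handles select agents' holds; quality-control review 142 days ago vs limit 120 → not met
2. proficiency testing 50 days ago vs limit 45 → not met
3. instrument calibration 38 days ago vs limit 30 → not met
4. condition 'performs genetic testing' does not hold → requirement n/a → met
5. CLIA inspection 397 days ago vs limit 270 → not met
6. cyber liability coverage $900,000 ≥ $725,000 → met
7. certified medical technologists 3 < 5 → not met
8. biosafety cabinet certification 40 days ago vs limit 45 → met
Not met: 1, 2, 3, 5, 7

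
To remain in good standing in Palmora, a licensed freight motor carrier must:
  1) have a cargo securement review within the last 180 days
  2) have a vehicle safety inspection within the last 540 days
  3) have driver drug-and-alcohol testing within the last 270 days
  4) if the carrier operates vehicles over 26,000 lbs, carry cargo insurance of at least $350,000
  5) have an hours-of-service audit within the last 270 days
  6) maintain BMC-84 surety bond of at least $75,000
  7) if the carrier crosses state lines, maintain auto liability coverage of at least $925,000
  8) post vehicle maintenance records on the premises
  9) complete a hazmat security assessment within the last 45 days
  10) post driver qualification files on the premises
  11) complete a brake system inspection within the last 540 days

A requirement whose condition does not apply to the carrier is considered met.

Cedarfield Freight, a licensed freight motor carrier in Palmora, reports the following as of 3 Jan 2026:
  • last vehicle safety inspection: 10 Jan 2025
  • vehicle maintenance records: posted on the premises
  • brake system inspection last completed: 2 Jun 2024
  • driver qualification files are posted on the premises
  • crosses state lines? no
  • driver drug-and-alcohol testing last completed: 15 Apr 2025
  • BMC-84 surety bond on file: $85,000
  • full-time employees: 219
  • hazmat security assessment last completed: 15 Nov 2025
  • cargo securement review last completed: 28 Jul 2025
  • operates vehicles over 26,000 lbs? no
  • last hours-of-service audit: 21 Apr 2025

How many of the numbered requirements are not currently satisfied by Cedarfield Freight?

1. cargo securement review 159 days ago vs limit 180 → met
2. vehicle safety inspection 358 days ago vs limit 540 → met
3. driver drug-and-alcohol testing 263 days ago vs limit 270 → met
4. condition 'operates vehicles over 26,000 lbs' does not hold → requirement n/a → met
5. hours-of-service audit 257 days ago vs limit 270 → met
6. BMC-84 surety bond $85,000 ≥ $75,000 → met
7. condition 'crosses state lines' does not hold → requirement n/a → met
8. vehicle maintenance records present → met
9. hazmat security assessment 49 days ago vs limit 45 → not met
10. driver qualification files present → met
11. brake system inspection 580 days ago vs limit 540 → not met
Not met: 2 of 11

2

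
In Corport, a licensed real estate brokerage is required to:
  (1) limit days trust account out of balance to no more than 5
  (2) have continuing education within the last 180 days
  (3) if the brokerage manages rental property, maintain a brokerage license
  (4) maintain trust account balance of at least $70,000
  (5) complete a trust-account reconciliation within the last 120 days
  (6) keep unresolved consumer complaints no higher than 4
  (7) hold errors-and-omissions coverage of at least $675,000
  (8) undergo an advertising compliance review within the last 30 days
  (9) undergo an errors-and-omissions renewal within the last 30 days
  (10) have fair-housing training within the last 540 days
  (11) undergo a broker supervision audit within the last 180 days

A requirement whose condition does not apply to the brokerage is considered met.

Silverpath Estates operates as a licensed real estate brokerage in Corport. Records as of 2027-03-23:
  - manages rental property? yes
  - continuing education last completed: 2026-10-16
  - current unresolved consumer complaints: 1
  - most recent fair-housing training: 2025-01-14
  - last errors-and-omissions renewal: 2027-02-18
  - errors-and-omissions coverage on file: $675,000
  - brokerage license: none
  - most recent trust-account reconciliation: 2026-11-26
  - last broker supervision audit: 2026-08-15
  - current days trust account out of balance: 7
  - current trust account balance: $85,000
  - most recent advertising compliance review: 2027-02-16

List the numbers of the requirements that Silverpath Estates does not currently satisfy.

1, 3, 8, 9, 10, 11

1. days trust account out of balance 7 > 5 → not met
2. continuing education 158 days ago vs limit 180 → met
3. condition 'manages rental property' holds; brokerage license absent → not met
4. trust account balance $85,000 ≥ $70,000 → met
5. trust-account reconciliation 117 days ago vs limit 120 → met
6. unresolved consumer complaints 1 ≤ 4 → met
7. errors-and-omissions coverage $675,000 ≥ $675,000 → met
8. advertising compliance review 35 days ago vs limit 30 → not met
9. errors-and-omissions renewal 33 days ago vs limit 30 → not met
10. fair-housing training 798 days ago vs limit 540 → not met
11. broker supervision audit 220 days ago vs limit 180 → not met
Not met: 1, 3, 8, 9, 10, 11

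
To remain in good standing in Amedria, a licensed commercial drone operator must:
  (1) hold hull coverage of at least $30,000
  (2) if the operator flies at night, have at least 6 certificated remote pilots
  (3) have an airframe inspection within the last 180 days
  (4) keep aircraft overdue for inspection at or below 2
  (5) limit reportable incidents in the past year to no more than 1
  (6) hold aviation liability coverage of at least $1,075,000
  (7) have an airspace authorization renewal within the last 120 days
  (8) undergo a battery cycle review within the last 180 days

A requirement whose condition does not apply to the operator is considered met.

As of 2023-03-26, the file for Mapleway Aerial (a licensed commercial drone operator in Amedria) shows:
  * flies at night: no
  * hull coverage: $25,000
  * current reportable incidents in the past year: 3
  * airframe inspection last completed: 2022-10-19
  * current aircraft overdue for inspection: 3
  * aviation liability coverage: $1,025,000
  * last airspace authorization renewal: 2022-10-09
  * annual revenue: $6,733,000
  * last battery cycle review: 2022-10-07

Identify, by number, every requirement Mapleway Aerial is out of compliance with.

1, 4, 5, 6, 7

1. hull coverage $25,000 < $30,000 → not met
2. condition 'flies at night' does not hold → requirement n/a → met
3. airframe inspection 158 days ago vs limit 180 → met
4. aircraft overdue for inspection 3 > 2 → not met
5. reportable incidents in the past year 3 > 1 → not met
6. aviation liability coverage $1,025,000 < $1,075,000 → not met
7. airspace authorization renewal 168 days ago vs limit 120 → not met
8. battery cycle review 170 days ago vs limit 180 → met
Not met: 1, 4, 5, 6, 7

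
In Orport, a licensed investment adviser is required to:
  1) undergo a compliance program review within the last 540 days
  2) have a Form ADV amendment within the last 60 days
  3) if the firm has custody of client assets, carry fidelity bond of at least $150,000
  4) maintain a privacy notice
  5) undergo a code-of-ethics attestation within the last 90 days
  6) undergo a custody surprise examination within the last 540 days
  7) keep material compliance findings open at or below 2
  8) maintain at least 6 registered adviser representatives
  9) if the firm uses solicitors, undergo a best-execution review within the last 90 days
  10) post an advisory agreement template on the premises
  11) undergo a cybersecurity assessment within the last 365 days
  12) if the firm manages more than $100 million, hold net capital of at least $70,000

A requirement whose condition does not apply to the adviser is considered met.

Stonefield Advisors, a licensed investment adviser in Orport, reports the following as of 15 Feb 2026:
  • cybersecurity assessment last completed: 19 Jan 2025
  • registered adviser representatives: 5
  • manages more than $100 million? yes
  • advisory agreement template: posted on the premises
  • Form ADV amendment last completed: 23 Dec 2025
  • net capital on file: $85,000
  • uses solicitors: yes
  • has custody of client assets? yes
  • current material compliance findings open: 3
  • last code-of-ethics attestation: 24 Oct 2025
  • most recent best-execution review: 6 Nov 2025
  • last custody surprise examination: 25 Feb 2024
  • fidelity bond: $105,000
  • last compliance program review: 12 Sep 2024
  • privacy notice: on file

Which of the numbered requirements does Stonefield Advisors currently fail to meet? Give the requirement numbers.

3, 5, 6, 7, 8, 9, 11

1. compliance program review 521 days ago vs limit 540 → met
2. Form ADV amendment 54 days ago vs limit 60 → met
3. condition 'has custody of client assets' holds; fidelity bond $105,000 < $150,000 → not met
4. privacy notice present → met
5. code-of-ethics attestation 114 days ago vs limit 90 → not met
6. custody surprise examination 721 days ago vs limit 540 → not met
7. material compliance findings open 3 > 2 → not met
8. registered adviser representatives 5 < 6 → not met
9. condition 'uses solicitors' holds; best-execution review 101 days ago vs limit 90 → not met
10. advisory agreement template present → met
11. cybersecurity assessment 392 days ago vs limit 365 → not met
12. condition 'manages more than $100 million' holds; net capital $85,000 ≥ $70,000 → met
Not met: 3, 5, 6, 7, 8, 9, 11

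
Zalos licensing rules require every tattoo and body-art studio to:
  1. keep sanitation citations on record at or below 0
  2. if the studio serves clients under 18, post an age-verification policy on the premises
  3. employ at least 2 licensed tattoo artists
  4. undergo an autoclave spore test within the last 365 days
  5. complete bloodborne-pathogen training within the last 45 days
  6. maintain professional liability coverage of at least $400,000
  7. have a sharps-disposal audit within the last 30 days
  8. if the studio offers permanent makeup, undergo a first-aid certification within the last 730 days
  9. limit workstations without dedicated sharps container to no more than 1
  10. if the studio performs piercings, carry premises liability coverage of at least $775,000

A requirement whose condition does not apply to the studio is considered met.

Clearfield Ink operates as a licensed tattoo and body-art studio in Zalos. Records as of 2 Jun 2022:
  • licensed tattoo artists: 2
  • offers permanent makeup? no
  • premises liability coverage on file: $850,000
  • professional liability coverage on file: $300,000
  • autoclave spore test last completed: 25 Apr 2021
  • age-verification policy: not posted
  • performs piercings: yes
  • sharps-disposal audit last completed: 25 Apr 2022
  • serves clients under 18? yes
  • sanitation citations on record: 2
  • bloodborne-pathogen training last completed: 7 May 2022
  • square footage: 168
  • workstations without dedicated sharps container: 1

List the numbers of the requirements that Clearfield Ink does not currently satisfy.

1, 2, 4, 6, 7

1. sanitation citations on record 2 > 0 → not met
2. condition 'serves clients under 18' holds; age-verification policy absent → not met
3. licensed tattoo artists 2 ≥ 2 → met
4. autoclave spore test 403 days ago vs limit 365 → not met
5. bloodborne-pathogen training 26 days ago vs limit 45 → met
6. professional liability coverage $300,000 < $400,000 → not met
7. sharps-disposal audit 38 days ago vs limit 30 → not met
8. condition 'offers permanent makeup' does not hold → requirement n/a → met
9. workstations without dedicated sharps container 1 ≤ 1 → met
10. condition 'performs piercings' holds; premises liability coverage $850,000 ≥ $775,000 → met
Not met: 1, 2, 4, 6, 7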